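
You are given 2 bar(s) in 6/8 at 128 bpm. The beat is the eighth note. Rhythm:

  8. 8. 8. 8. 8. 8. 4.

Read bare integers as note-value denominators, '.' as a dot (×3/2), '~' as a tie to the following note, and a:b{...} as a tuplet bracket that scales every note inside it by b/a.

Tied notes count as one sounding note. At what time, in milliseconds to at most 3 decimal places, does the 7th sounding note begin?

1. 0.0ms @ 0 + 703.125ms (3/2)
2. 703.125ms @ 3/2 + 703.125ms (3/2)
3. 1406.25ms @ 3 + 703.125ms (3/2)
4. 2109.375ms @ 9/2 + 703.125ms (3/2)
5. 2812.5ms @ 6 + 703.125ms (3/2)
6. 3515.625ms @ 15/2 + 703.125ms (3/2)
7. 4218.75ms @ 9 + 1406.25ms (3)

note 7 onset = 9b = 4218.75ms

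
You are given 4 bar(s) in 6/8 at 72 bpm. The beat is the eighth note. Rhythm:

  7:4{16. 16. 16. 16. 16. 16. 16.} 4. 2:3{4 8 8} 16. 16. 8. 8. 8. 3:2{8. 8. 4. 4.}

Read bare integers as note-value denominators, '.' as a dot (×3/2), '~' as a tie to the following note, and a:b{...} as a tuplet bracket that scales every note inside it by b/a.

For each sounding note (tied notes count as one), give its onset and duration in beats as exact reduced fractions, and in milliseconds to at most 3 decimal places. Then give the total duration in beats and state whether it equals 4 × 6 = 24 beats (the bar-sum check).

1) 0.0ms=0b +357.143ms=3/7b
2) 357.143ms=3/7b +357.143ms=3/7b
3) 714.286ms=6/7b +357.143ms=3/7b
4) 1071.429ms=9/7b +357.143ms=3/7b
5) 1428.571ms=12/7b +357.143ms=3/7b
6) 1785.714ms=15/7b +357.143ms=3/7b
7) 2142.857ms=18/7b +357.143ms=3/7b
8) 2500.0ms=3b +2500.0ms=3b
9) 5000.0ms=6b +2500.0ms=3b
10) 7500.0ms=9b +1250.0ms=3/2b
11) 8750.0ms=21/2b +1250.0ms=3/2b
12) 10000.0ms=12b +625.0ms=3/4b
13) 10625.0ms=51/4b +625.0ms=3/4b
14) 11250.0ms=27/2b +1250.0ms=3/2b
15) 12500.0ms=15b +1250.0ms=3/2b
16) 13750.0ms=33/2b +1250.0ms=3/2b
17) 15000.0ms=18b +833.333ms=1b
18) 15833.333ms=19b +833.333ms=1b
19) 16666.667ms=20b +1666.667ms=2b
20) 18333.333ms=22b +1666.667ms=2b
Σ=24b of 24 (72bpm 6/8) — PASS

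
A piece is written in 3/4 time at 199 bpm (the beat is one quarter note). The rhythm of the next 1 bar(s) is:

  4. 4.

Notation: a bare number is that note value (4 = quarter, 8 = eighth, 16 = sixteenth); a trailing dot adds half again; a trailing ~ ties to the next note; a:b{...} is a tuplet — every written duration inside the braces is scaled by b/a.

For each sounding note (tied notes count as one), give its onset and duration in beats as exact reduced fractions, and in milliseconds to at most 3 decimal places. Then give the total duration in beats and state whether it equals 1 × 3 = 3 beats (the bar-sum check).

1) 0.0ms=0b +452.261ms=3/2b
2) 452.261ms=3/2b +452.261ms=3/2b
Σ=3b of 3 (199bpm 3/4) — PASS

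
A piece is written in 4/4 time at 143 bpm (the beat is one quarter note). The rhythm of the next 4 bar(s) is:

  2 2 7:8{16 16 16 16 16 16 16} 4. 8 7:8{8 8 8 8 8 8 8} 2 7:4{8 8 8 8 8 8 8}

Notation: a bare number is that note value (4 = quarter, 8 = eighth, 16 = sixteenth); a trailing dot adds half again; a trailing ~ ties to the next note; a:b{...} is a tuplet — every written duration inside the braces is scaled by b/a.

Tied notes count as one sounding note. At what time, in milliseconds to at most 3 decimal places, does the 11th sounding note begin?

note 11 onset = 15/2b = 3146.853ms

1. 0.0ms @ 0 + 839.161ms (2)
2. 839.161ms @ 2 + 839.161ms (2)
3. 1678.322ms @ 4 + 119.88ms (2/7)
4. 1798.202ms @ 30/7 + 119.88ms (2/7)
5. 1918.082ms @ 32/7 + 119.88ms (2/7)
6. 2037.962ms @ 34/7 + 119.88ms (2/7)
7. 2157.842ms @ 36/7 + 119.88ms (2/7)
8. 2277.722ms @ 38/7 + 119.88ms (2/7)
9. 2397.602ms @ 40/7 + 119.88ms (2/7)
10. 2517.483ms @ 6 + 629.371ms (3/2)
11. 3146.853ms @ 15/2 + 209.79ms (1/2)
12. 3356.643ms @ 8 + 239.76ms (4/7)
13. 3596.404ms @ 60/7 + 239.76ms (4/7)
14. 3836.164ms @ 64/7 + 239.76ms (4/7)
15. 4075.924ms @ 68/7 + 239.76ms (4/7)
16. 4315.684ms @ 72/7 + 239.76ms (4/7)
17. 4555.445ms @ 76/7 + 239.76ms (4/7)
18. 4795.205ms @ 80/7 + 239.76ms (4/7)
19. 5034.965ms @ 12 + 839.161ms (2)
20. 5874.126ms @ 14 + 119.88ms (2/7)
21. 5994.006ms @ 100/7 + 119.88ms (2/7)
22. 6113.886ms @ 102/7 + 119.88ms (2/7)
23. 6233.766ms @ 104/7 + 119.88ms (2/7)
24. 6353.646ms @ 106/7 + 119.88ms (2/7)
25. 6473.526ms @ 108/7 + 119.88ms (2/7)
26. 6593.407ms @ 110/7 + 119.88ms (2/7)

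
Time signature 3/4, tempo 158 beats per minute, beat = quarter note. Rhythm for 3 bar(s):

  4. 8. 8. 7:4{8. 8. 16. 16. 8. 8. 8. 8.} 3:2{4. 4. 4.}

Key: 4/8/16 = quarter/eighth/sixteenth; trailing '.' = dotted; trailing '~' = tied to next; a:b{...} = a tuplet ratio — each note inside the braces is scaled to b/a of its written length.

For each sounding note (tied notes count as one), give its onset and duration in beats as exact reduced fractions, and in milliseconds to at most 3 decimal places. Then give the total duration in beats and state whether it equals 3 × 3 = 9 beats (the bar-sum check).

1) 0.0ms=0b +569.62ms=3/2b
2) 569.62ms=3/2b +284.81ms=3/4b
3) 854.43ms=9/4b +284.81ms=3/4b
4) 1139.241ms=3b +162.749ms=3/7b
5) 1301.989ms=24/7b +162.749ms=3/7b
6) 1464.738ms=27/7b +81.374ms=3/14b
7) 1546.112ms=57/14b +81.374ms=3/14b
8) 1627.486ms=30/7b +162.749ms=3/7b
9) 1790.235ms=33/7b +162.749ms=3/7b
10) 1952.984ms=36/7b +162.749ms=3/7b
11) 2115.732ms=39/7b +162.749ms=3/7b
12) 2278.481ms=6b +379.747ms=1b
13) 2658.228ms=7b +379.747ms=1b
14) 3037.975ms=8b +379.747ms=1b
Σ=9b of 9 (158bpm 3/4) — PASS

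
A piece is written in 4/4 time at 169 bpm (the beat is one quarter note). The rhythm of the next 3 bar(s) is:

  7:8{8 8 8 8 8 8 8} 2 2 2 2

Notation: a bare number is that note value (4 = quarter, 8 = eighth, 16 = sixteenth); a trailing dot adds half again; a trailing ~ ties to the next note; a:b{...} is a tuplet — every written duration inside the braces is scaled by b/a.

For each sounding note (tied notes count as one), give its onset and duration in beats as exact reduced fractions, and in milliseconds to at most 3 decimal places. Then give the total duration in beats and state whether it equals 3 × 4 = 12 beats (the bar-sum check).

1) 0.0ms=0b +202.874ms=4/7b
2) 202.874ms=4/7b +202.874ms=4/7b
3) 405.748ms=8/7b +202.874ms=4/7b
4) 608.622ms=12/7b +202.874ms=4/7b
5) 811.496ms=16/7b +202.874ms=4/7b
6) 1014.37ms=20/7b +202.874ms=4/7b
7) 1217.244ms=24/7b +202.874ms=4/7b
8) 1420.118ms=4b +710.059ms=2b
9) 2130.178ms=6b +710.059ms=2b
10) 2840.237ms=8b +710.059ms=2b
11) 3550.296ms=10b +710.059ms=2b
Σ=12b of 12 (169bpm 4/4) — PASS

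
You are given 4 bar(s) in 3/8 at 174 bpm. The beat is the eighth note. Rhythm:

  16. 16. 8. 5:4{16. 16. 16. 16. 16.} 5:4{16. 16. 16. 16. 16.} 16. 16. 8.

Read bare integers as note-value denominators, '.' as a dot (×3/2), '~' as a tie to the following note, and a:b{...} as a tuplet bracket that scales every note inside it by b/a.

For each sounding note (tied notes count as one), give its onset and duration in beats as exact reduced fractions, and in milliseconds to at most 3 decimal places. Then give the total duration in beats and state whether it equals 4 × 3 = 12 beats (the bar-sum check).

1) 0.0ms=0b +258.621ms=3/4b
2) 258.621ms=3/4b +258.621ms=3/4b
3) 517.241ms=3/2b +517.241ms=3/2b
4) 1034.483ms=3b +206.897ms=3/5b
5) 1241.379ms=18/5b +206.897ms=3/5b
6) 1448.276ms=21/5b +206.897ms=3/5b
7) 1655.172ms=24/5b +206.897ms=3/5b
8) 1862.069ms=27/5b +206.897ms=3/5b
9) 2068.966ms=6b +206.897ms=3/5b
10) 2275.862ms=33/5b +206.897ms=3/5b
11) 2482.759ms=36/5b +206.897ms=3/5b
12) 2689.655ms=39/5b +206.897ms=3/5b
13) 2896.552ms=42/5b +206.897ms=3/5b
14) 3103.448ms=9b +258.621ms=3/4b
15) 3362.069ms=39/4b +258.621ms=3/4b
16) 3620.69ms=21/2b +517.241ms=3/2b
Σ=12b of 12 (174bpm 3/8) — PASS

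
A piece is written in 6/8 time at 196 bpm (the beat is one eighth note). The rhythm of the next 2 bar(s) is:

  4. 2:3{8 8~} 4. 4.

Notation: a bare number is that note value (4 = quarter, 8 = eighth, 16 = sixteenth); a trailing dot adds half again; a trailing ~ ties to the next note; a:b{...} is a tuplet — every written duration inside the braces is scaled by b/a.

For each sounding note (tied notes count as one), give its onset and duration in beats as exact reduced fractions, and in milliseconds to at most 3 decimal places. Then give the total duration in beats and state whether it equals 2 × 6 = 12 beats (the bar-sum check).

1) 0.0ms=0b +918.367ms=3b
2) 918.367ms=3b +459.184ms=3/2b
3) 1377.551ms=9/2b +1377.551ms=9/2b
4) 2755.102ms=9b +918.367ms=3b
Σ=12b of 12 (196bpm 6/8) — PASS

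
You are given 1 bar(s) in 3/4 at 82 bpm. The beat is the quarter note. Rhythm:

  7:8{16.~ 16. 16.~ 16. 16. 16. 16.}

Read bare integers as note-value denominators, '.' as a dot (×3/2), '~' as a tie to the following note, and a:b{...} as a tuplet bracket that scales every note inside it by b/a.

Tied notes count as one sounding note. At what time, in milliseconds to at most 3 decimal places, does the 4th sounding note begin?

1. 0.0ms @ 0 + 627.178ms (6/7)
2. 627.178ms @ 6/7 + 627.178ms (6/7)
3. 1254.355ms @ 12/7 + 313.589ms (3/7)
4. 1567.944ms @ 15/7 + 313.589ms (3/7)
5. 1881.533ms @ 18/7 + 313.589ms (3/7)

note 4 onset = 15/7b = 1567.944ms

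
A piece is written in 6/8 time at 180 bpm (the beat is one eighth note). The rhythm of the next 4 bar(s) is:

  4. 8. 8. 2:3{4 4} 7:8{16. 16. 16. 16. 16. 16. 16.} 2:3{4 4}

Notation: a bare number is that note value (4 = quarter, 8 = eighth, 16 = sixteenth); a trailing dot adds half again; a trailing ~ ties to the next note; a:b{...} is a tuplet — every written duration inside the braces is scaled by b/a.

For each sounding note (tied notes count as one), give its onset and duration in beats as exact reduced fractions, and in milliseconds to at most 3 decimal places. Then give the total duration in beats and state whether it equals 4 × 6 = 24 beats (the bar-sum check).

1) 0.0ms=0b +1000.0ms=3b
2) 1000.0ms=3b +500.0ms=3/2b
3) 1500.0ms=9/2b +500.0ms=3/2b
4) 2000.0ms=6b +1000.0ms=3b
5) 3000.0ms=9b +1000.0ms=3b
6) 4000.0ms=12b +285.714ms=6/7b
7) 4285.714ms=90/7b +285.714ms=6/7b
8) 4571.429ms=96/7b +285.714ms=6/7b
9) 4857.143ms=102/7b +285.714ms=6/7b
10) 5142.857ms=108/7b +285.714ms=6/7b
11) 5428.571ms=114/7b +285.714ms=6/7b
12) 5714.286ms=120/7b +285.714ms=6/7b
13) 6000.0ms=18b +1000.0ms=3b
14) 7000.0ms=21b +1000.0ms=3b
Σ=24b of 24 (180bpm 6/8) — PASS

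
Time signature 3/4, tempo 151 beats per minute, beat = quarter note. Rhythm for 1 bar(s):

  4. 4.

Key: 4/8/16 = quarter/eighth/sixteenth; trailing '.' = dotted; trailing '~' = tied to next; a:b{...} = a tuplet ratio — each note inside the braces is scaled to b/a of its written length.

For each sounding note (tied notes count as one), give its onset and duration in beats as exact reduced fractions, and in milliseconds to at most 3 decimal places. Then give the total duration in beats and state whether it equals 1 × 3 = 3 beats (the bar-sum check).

1) 0.0ms=0b +596.026ms=3/2b
2) 596.026ms=3/2b +596.026ms=3/2b
Σ=3b of 3 (151bpm 3/4) — PASS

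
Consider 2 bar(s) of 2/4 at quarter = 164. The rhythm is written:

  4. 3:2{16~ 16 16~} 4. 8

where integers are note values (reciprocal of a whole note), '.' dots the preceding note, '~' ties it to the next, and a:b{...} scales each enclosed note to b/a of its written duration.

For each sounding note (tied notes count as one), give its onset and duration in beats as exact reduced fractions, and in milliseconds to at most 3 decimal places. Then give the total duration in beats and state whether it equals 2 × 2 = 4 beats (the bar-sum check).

1) 0.0ms=0b +548.78ms=3/2b
2) 548.78ms=3/2b +121.951ms=1/3b
3) 670.732ms=11/6b +609.756ms=5/3b
4) 1280.488ms=7/2b +182.927ms=1/2b
Σ=4b of 4 (164bpm 2/4) — PASS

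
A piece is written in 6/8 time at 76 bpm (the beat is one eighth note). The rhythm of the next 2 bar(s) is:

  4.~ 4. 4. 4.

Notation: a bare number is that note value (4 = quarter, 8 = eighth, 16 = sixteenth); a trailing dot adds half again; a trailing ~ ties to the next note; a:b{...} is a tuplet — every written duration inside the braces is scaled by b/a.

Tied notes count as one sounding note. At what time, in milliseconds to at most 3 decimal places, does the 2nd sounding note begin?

1. 0.0ms @ 0 + 4736.842ms (6)
2. 4736.842ms @ 6 + 2368.421ms (3)
3. 7105.263ms @ 9 + 2368.421ms (3)

note 2 onset = 6b = 4736.842ms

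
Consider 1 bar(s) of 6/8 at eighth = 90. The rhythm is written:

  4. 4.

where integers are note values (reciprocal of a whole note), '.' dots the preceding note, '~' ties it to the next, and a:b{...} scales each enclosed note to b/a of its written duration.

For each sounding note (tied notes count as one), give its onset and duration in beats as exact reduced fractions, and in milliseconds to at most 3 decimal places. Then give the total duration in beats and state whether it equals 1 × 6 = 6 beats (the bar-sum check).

1) 0.0ms=0b +2000.0ms=3b
2) 2000.0ms=3b +2000.0ms=3b
Σ=6b of 6 (90bpm 6/8) — PASS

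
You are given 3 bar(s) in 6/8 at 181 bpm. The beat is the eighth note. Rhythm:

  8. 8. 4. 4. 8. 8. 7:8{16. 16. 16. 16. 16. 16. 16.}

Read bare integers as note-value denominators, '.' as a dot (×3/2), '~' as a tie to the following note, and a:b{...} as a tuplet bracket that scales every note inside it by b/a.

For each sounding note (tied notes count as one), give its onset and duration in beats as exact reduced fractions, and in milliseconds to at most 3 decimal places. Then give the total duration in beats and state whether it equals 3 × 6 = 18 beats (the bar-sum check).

1) 0.0ms=0b +497.238ms=3/2b
2) 497.238ms=3/2b +497.238ms=3/2b
3) 994.475ms=3b +994.475ms=3b
4) 1988.95ms=6b +994.475ms=3b
5) 2983.425ms=9b +497.238ms=3/2b
6) 3480.663ms=21/2b +497.238ms=3/2b
7) 3977.901ms=12b +284.136ms=6/7b
8) 4262.036ms=90/7b +284.136ms=6/7b
9) 4546.172ms=96/7b +284.136ms=6/7b
10) 4830.308ms=102/7b +284.136ms=6/7b
11) 5114.444ms=108/7b +284.136ms=6/7b
12) 5398.579ms=114/7b +284.136ms=6/7b
13) 5682.715ms=120/7b +284.136ms=6/7b
Σ=18b of 18 (181bpm 6/8) — PASS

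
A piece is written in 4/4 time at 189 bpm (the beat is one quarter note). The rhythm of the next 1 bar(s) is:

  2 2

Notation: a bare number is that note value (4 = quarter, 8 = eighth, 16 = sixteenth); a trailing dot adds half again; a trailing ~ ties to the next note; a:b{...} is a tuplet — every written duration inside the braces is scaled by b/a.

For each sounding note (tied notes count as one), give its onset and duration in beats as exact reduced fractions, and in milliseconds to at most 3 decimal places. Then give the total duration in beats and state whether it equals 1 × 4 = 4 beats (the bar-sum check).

1) 0.0ms=0b +634.921ms=2b
2) 634.921ms=2b +634.921ms=2b
Σ=4b of 4 (189bpm 4/4) — PASS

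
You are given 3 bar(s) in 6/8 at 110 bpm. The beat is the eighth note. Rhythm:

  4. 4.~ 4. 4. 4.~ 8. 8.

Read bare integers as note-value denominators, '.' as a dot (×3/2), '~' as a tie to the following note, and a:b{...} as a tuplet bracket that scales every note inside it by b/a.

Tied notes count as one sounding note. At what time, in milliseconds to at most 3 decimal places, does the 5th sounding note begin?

1. 0.0ms @ 0 + 1636.364ms (3)
2. 1636.364ms @ 3 + 3272.727ms (6)
3. 4909.091ms @ 9 + 1636.364ms (3)
4. 6545.455ms @ 12 + 2454.545ms (9/2)
5. 9000.0ms @ 33/2 + 818.182ms (3/2)

note 5 onset = 33/2b = 9000.0ms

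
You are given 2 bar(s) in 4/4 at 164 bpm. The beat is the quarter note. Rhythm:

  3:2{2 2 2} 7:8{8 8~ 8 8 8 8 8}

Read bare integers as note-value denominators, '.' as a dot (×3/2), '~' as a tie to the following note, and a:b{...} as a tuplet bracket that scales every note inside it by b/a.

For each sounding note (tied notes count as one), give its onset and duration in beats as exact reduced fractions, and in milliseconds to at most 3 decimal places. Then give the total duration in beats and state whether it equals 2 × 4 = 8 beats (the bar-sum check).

1) 0.0ms=0b +487.805ms=4/3b
2) 487.805ms=4/3b +487.805ms=4/3b
3) 975.61ms=8/3b +487.805ms=4/3b
4) 1463.415ms=4b +209.059ms=4/7b
5) 1672.474ms=32/7b +418.118ms=8/7b
6) 2090.592ms=40/7b +209.059ms=4/7b
7) 2299.652ms=44/7b +209.059ms=4/7b
8) 2508.711ms=48/7b +209.059ms=4/7b
9) 2717.77ms=52/7b +209.059ms=4/7b
Σ=8b of 8 (164bpm 4/4) — PASS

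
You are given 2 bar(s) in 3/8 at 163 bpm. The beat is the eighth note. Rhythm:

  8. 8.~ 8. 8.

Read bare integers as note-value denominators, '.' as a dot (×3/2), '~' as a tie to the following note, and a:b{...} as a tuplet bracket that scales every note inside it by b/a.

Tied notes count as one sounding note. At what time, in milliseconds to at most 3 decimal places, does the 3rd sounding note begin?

1. 0.0ms @ 0 + 552.147ms (3/2)
2. 552.147ms @ 3/2 + 1104.294ms (3)
3. 1656.442ms @ 9/2 + 552.147ms (3/2)

note 3 onset = 9/2b = 1656.442ms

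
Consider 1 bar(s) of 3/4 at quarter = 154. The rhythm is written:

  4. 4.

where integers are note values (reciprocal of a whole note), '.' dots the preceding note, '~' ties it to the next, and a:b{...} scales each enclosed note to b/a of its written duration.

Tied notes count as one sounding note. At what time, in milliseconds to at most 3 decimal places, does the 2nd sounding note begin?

note 2 onset = 3/2b = 584.416ms

1. 0.0ms @ 0 + 584.416ms (3/2)
2. 584.416ms @ 3/2 + 584.416ms (3/2)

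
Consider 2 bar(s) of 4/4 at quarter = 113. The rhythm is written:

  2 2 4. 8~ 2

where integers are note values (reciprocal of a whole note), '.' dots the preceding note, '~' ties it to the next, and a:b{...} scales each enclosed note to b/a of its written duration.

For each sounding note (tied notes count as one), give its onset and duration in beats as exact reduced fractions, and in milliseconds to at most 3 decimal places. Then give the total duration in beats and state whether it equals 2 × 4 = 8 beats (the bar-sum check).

1) 0.0ms=0b +1061.947ms=2b
2) 1061.947ms=2b +1061.947ms=2b
3) 2123.894ms=4b +796.46ms=3/2b
4) 2920.354ms=11/2b +1327.434ms=5/2b
Σ=8b of 8 (113bpm 4/4) — PASS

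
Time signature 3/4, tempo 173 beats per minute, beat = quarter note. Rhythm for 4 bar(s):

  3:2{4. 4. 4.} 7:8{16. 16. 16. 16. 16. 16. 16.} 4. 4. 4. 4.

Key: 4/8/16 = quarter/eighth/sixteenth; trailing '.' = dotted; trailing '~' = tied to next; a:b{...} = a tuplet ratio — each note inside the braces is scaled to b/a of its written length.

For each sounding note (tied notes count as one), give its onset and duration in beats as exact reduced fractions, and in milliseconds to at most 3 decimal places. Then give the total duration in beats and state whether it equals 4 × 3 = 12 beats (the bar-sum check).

1) 0.0ms=0b +346.821ms=1b
2) 346.821ms=1b +346.821ms=1b
3) 693.642ms=2b +346.821ms=1b
4) 1040.462ms=3b +148.637ms=3/7b
5) 1189.1ms=24/7b +148.637ms=3/7b
6) 1337.737ms=27/7b +148.637ms=3/7b
7) 1486.375ms=30/7b +148.637ms=3/7b
8) 1635.012ms=33/7b +148.637ms=3/7b
9) 1783.65ms=36/7b +148.637ms=3/7b
10) 1932.287ms=39/7b +148.637ms=3/7b
11) 2080.925ms=6b +520.231ms=3/2b
12) 2601.156ms=15/2b +520.231ms=3/2b
13) 3121.387ms=9b +520.231ms=3/2b
14) 3641.618ms=21/2b +520.231ms=3/2b
Σ=12b of 12 (173bpm 3/4) — PASS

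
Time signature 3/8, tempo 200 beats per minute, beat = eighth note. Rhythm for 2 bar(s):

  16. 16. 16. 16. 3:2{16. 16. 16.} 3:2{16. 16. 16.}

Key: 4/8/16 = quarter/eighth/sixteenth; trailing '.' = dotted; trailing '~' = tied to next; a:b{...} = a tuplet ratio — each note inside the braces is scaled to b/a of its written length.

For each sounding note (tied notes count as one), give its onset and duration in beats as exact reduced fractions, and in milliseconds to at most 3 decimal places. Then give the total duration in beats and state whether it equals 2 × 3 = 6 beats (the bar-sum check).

1) 0.0ms=0b +225.0ms=3/4b
2) 225.0ms=3/4b +225.0ms=3/4b
3) 450.0ms=3/2b +225.0ms=3/4b
4) 675.0ms=9/4b +225.0ms=3/4b
5) 900.0ms=3b +150.0ms=1/2b
6) 1050.0ms=7/2b +150.0ms=1/2b
7) 1200.0ms=4b +150.0ms=1/2b
8) 1350.0ms=9/2b +150.0ms=1/2b
9) 1500.0ms=5b +150.0ms=1/2b
10) 1650.0ms=11/2b +150.0ms=1/2b
Σ=6b of 6 (200bpm 3/8) — PASS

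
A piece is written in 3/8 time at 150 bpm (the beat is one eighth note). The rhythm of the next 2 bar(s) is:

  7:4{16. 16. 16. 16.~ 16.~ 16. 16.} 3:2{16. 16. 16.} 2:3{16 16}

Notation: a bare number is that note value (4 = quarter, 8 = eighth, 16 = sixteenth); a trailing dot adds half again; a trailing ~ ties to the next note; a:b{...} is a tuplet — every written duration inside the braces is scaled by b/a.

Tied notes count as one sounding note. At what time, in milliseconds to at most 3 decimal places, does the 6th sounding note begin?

1. 0.0ms @ 0 + 171.429ms (3/7)
2. 171.429ms @ 3/7 + 171.429ms (3/7)
3. 342.857ms @ 6/7 + 171.429ms (3/7)
4. 514.286ms @ 9/7 + 514.286ms (9/7)
5. 1028.571ms @ 18/7 + 171.429ms (3/7)
6. 1200.0ms @ 3 + 200.0ms (1/2)
7. 1400.0ms @ 7/2 + 200.0ms (1/2)
8. 1600.0ms @ 4 + 200.0ms (1/2)
9. 1800.0ms @ 9/2 + 300.0ms (3/4)
10. 2100.0ms @ 21/4 + 300.0ms (3/4)

note 6 onset = 3b = 1200.0ms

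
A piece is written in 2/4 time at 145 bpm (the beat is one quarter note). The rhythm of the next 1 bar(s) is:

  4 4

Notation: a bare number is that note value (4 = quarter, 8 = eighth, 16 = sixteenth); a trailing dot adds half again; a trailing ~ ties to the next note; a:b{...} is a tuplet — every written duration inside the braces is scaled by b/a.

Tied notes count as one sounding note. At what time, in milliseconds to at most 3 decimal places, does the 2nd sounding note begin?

note 2 onset = 1b = 413.793ms

1. 0.0ms @ 0 + 413.793ms (1)
2. 413.793ms @ 1 + 413.793ms (1)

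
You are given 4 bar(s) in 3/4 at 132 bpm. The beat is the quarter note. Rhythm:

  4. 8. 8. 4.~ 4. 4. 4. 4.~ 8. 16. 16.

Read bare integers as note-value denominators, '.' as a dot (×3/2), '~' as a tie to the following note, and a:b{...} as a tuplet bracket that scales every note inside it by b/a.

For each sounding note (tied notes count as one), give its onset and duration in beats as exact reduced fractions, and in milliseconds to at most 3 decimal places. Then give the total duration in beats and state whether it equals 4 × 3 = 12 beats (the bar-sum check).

1) 0.0ms=0b +681.818ms=3/2b
2) 681.818ms=3/2b +340.909ms=3/4b
3) 1022.727ms=9/4b +340.909ms=3/4b
4) 1363.636ms=3b +1363.636ms=3b
5) 2727.273ms=6b +681.818ms=3/2b
6) 3409.091ms=15/2b +681.818ms=3/2b
7) 4090.909ms=9b +1022.727ms=9/4b
8) 5113.636ms=45/4b +170.455ms=3/8b
9) 5284.091ms=93/8b +170.455ms=3/8b
Σ=12b of 12 (132bpm 3/4) — PASS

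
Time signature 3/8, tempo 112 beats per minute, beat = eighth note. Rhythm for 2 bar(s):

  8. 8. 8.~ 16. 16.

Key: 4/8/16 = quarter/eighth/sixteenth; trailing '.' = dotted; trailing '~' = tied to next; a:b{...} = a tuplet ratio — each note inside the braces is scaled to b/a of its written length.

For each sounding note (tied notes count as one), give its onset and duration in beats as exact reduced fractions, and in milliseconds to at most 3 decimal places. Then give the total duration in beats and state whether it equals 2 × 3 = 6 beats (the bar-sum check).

1) 0.0ms=0b +803.571ms=3/2b
2) 803.571ms=3/2b +803.571ms=3/2b
3) 1607.143ms=3b +1205.357ms=9/4b
4) 2812.5ms=21/4b +401.786ms=3/4b
Σ=6b of 6 (112bpm 3/8) — PASS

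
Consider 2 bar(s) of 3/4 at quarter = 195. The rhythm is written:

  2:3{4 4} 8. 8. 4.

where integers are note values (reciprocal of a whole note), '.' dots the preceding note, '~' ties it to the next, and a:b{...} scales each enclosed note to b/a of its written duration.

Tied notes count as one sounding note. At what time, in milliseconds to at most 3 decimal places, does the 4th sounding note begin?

note 4 onset = 15/4b = 1153.846ms

1. 0.0ms @ 0 + 461.538ms (3/2)
2. 461.538ms @ 3/2 + 461.538ms (3/2)
3. 923.077ms @ 3 + 230.769ms (3/4)
4. 1153.846ms @ 15/4 + 230.769ms (3/4)
5. 1384.615ms @ 9/2 + 461.538ms (3/2)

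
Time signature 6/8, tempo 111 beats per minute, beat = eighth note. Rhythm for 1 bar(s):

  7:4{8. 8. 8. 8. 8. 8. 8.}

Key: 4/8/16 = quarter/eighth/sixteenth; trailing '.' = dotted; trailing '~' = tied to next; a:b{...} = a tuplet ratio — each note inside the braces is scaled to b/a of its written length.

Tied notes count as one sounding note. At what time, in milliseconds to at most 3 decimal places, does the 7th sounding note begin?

1. 0.0ms @ 0 + 463.32ms (6/7)
2. 463.32ms @ 6/7 + 463.32ms (6/7)
3. 926.641ms @ 12/7 + 463.32ms (6/7)
4. 1389.961ms @ 18/7 + 463.32ms (6/7)
5. 1853.282ms @ 24/7 + 463.32ms (6/7)
6. 2316.602ms @ 30/7 + 463.32ms (6/7)
7. 2779.923ms @ 36/7 + 463.32ms (6/7)

note 7 onset = 36/7b = 2779.923ms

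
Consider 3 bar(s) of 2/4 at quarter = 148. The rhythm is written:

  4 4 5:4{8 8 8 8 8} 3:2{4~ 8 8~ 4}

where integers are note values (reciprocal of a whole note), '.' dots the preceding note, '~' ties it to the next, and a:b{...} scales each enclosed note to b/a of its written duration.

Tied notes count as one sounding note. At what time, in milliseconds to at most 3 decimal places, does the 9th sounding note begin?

note 9 onset = 5b = 2027.027ms

1. 0.0ms @ 0 + 405.405ms (1)
2. 405.405ms @ 1 + 405.405ms (1)
3. 810.811ms @ 2 + 162.162ms (2/5)
4. 972.973ms @ 12/5 + 162.162ms (2/5)
5. 1135.135ms @ 14/5 + 162.162ms (2/5)
6. 1297.297ms @ 16/5 + 162.162ms (2/5)
7. 1459.459ms @ 18/5 + 162.162ms (2/5)
8. 1621.622ms @ 4 + 405.405ms (1)
9. 2027.027ms @ 5 + 405.405ms (1)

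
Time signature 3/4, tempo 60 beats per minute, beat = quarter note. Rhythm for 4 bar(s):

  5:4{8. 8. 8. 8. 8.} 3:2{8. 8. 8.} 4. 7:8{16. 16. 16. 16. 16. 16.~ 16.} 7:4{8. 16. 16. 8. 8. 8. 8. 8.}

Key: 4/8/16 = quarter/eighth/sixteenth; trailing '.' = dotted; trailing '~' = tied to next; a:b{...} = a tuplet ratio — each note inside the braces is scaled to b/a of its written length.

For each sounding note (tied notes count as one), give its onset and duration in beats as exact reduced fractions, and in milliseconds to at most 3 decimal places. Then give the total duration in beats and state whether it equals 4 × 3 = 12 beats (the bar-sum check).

1) 0.0ms=0b +600.0ms=3/5b
2) 600.0ms=3/5b +600.0ms=3/5b
3) 1200.0ms=6/5b +600.0ms=3/5b
4) 1800.0ms=9/5b +600.0ms=3/5b
5) 2400.0ms=12/5b +600.0ms=3/5b
6) 3000.0ms=3b +500.0ms=1/2b
7) 3500.0ms=7/2b +500.0ms=1/2b
8) 4000.0ms=4b +500.0ms=1/2b
9) 4500.0ms=9/2b +1500.0ms=3/2b
10) 6000.0ms=6b +428.571ms=3/7b
11) 6428.571ms=45/7b +428.571ms=3/7b
12) 6857.143ms=48/7b +428.571ms=3/7b
13) 7285.714ms=51/7b +428.571ms=3/7b
14) 7714.286ms=54/7b +428.571ms=3/7b
15) 8142.857ms=57/7b +857.143ms=6/7b
16) 9000.0ms=9b +428.571ms=3/7b
17) 9428.571ms=66/7b +214.286ms=3/14b
18) 9642.857ms=135/14b +214.286ms=3/14b
19) 9857.143ms=69/7b +428.571ms=3/7b
20) 10285.714ms=72/7b +428.571ms=3/7b
21) 10714.286ms=75/7b +428.571ms=3/7b
22) 11142.857ms=78/7b +428.571ms=3/7b
23) 11571.429ms=81/7b +428.571ms=3/7b
Σ=12b of 12 (60bpm 3/4) — PASS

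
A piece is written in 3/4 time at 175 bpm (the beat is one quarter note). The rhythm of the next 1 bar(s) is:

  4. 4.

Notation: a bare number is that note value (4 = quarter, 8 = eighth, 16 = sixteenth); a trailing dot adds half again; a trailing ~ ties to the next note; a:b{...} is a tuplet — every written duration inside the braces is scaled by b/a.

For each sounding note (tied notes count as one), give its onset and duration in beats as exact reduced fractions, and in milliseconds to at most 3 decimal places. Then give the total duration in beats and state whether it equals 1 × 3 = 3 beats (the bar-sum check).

1) 0.0ms=0b +514.286ms=3/2b
2) 514.286ms=3/2b +514.286ms=3/2b
Σ=3b of 3 (175bpm 3/4) — PASS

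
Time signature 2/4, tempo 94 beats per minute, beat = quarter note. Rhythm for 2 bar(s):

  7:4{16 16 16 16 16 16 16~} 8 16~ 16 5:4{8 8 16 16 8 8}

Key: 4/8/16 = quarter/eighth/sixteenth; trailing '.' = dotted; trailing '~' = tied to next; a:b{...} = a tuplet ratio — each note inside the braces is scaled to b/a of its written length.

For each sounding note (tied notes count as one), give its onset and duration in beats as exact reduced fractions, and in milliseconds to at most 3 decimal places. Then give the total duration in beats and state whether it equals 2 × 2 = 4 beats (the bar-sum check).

1) 0.0ms=0b +91.185ms=1/7b
2) 91.185ms=1/7b +91.185ms=1/7b
3) 182.371ms=2/7b +91.185ms=1/7b
4) 273.556ms=3/7b +91.185ms=1/7b
5) 364.742ms=4/7b +91.185ms=1/7b
6) 455.927ms=5/7b +91.185ms=1/7b
7) 547.112ms=6/7b +410.334ms=9/14b
8) 957.447ms=3/2b +319.149ms=1/2b
9) 1276.596ms=2b +255.319ms=2/5b
10) 1531.915ms=12/5b +255.319ms=2/5b
11) 1787.234ms=14/5b +127.66ms=1/5b
12) 1914.894ms=3b +127.66ms=1/5b
13) 2042.553ms=16/5b +255.319ms=2/5b
14) 2297.872ms=18/5b +255.319ms=2/5b
Σ=4b of 4 (94bpm 2/4) — PASS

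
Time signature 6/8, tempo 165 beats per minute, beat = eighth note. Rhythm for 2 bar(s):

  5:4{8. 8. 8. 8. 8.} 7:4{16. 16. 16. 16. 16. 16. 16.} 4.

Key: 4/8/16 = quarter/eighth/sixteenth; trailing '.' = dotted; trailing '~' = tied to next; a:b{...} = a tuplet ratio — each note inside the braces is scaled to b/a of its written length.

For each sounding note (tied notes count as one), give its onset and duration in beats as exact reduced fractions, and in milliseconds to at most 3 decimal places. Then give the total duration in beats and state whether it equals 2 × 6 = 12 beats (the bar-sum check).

1) 0.0ms=0b +436.364ms=6/5b
2) 436.364ms=6/5b +436.364ms=6/5b
3) 872.727ms=12/5b +436.364ms=6/5b
4) 1309.091ms=18/5b +436.364ms=6/5b
5) 1745.455ms=24/5b +436.364ms=6/5b
6) 2181.818ms=6b +155.844ms=3/7b
7) 2337.662ms=45/7b +155.844ms=3/7b
8) 2493.506ms=48/7b +155.844ms=3/7b
9) 2649.351ms=51/7b +155.844ms=3/7b
10) 2805.195ms=54/7b +155.844ms=3/7b
11) 2961.039ms=57/7b +155.844ms=3/7b
12) 3116.883ms=60/7b +155.844ms=3/7b
13) 3272.727ms=9b +1090.909ms=3b
Σ=12b of 12 (165bpm 6/8) — PASS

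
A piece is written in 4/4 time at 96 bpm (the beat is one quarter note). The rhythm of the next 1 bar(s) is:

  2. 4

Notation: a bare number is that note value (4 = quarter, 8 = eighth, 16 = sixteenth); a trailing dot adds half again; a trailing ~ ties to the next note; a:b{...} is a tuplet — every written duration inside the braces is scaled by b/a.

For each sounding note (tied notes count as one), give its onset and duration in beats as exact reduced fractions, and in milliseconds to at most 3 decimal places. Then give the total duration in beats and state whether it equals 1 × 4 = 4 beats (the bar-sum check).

1) 0.0ms=0b +1875.0ms=3b
2) 1875.0ms=3b +625.0ms=1b
Σ=4b of 4 (96bpm 4/4) — PASS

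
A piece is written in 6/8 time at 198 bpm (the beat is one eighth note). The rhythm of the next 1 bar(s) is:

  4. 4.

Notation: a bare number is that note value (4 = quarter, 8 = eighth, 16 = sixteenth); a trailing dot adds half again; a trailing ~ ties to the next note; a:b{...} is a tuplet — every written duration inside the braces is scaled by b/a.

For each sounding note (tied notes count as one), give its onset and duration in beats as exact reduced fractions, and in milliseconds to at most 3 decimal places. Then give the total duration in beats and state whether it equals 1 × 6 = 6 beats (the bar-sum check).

1) 0.0ms=0b +909.091ms=3b
2) 909.091ms=3b +909.091ms=3b
Σ=6b of 6 (198bpm 6/8) — PASS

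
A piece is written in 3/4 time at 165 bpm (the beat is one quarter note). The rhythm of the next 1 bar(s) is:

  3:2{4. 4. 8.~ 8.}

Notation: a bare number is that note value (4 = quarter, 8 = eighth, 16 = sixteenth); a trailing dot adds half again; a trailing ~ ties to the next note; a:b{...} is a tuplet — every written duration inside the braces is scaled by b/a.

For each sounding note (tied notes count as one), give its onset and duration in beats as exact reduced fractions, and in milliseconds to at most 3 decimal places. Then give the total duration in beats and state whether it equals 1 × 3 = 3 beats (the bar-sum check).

1) 0.0ms=0b +363.636ms=1b
2) 363.636ms=1b +363.636ms=1b
3) 727.273ms=2b +363.636ms=1b
Σ=3b of 3 (165bpm 3/4) — PASS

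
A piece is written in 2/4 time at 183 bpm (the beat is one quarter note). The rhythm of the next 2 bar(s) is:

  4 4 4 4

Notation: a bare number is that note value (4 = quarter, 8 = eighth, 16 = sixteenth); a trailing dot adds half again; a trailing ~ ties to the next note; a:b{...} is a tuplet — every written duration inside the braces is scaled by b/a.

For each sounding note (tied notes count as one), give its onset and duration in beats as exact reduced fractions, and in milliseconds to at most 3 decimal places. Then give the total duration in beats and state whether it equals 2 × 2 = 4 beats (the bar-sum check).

1) 0.0ms=0b +327.869ms=1b
2) 327.869ms=1b +327.869ms=1b
3) 655.738ms=2b +327.869ms=1b
4) 983.607ms=3b +327.869ms=1b
Σ=4b of 4 (183bpm 2/4) — PASS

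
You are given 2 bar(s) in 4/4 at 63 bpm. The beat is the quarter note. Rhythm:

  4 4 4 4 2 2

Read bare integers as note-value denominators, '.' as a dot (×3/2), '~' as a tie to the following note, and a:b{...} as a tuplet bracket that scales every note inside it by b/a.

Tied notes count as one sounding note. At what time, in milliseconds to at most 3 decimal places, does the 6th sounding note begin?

note 6 onset = 6b = 5714.286ms

1. 0.0ms @ 0 + 952.381ms (1)
2. 952.381ms @ 1 + 952.381ms (1)
3. 1904.762ms @ 2 + 952.381ms (1)
4. 2857.143ms @ 3 + 952.381ms (1)
5. 3809.524ms @ 4 + 1904.762ms (2)
6. 5714.286ms @ 6 + 1904.762ms (2)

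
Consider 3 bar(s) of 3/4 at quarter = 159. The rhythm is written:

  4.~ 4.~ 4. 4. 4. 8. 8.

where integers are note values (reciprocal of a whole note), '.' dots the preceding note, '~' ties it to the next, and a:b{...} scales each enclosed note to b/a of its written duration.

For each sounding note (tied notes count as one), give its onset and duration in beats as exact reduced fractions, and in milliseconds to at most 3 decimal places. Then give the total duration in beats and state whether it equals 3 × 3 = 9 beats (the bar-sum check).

1) 0.0ms=0b +1698.113ms=9/2b
2) 1698.113ms=9/2b +566.038ms=3/2b
3) 2264.151ms=6b +566.038ms=3/2b
4) 2830.189ms=15/2b +283.019ms=3/4b
5) 3113.208ms=33/4b +283.019ms=3/4b
Σ=9b of 9 (159bpm 3/4) — PASS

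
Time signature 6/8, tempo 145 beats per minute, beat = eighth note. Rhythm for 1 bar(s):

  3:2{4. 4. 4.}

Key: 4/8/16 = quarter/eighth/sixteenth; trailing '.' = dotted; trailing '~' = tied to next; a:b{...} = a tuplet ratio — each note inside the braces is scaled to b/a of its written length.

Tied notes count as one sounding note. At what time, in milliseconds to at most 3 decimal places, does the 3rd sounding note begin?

note 3 onset = 4b = 1655.172ms

1. 0.0ms @ 0 + 827.586ms (2)
2. 827.586ms @ 2 + 827.586ms (2)
3. 1655.172ms @ 4 + 827.586ms (2)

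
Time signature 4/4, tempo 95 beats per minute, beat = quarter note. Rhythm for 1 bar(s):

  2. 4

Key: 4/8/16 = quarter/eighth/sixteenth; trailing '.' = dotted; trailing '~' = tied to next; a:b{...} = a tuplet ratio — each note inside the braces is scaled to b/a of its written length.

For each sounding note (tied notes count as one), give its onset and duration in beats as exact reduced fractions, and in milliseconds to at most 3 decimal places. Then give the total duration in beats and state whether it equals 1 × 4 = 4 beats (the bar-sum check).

1) 0.0ms=0b +1894.737ms=3b
2) 1894.737ms=3b +631.579ms=1b
Σ=4b of 4 (95bpm 4/4) — PASS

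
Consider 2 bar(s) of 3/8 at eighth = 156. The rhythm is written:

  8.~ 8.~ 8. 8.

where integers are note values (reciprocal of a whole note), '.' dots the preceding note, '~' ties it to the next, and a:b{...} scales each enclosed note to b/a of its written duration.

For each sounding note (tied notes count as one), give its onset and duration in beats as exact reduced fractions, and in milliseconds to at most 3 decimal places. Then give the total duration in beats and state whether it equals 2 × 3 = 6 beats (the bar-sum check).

1) 0.0ms=0b +1730.769ms=9/2b
2) 1730.769ms=9/2b +576.923ms=3/2b
Σ=6b of 6 (156bpm 3/8) — PASS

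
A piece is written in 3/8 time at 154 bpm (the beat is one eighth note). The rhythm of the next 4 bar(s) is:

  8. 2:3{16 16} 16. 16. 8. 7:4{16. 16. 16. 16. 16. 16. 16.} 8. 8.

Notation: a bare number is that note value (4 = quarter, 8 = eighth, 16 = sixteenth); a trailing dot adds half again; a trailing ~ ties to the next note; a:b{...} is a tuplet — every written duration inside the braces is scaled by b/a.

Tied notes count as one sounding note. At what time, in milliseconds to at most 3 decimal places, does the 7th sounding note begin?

note 7 onset = 6b = 2337.662ms

1. 0.0ms @ 0 + 584.416ms (3/2)
2. 584.416ms @ 3/2 + 292.208ms (3/4)
3. 876.623ms @ 9/4 + 292.208ms (3/4)
4. 1168.831ms @ 3 + 292.208ms (3/4)
5. 1461.039ms @ 15/4 + 292.208ms (3/4)
6. 1753.247ms @ 9/2 + 584.416ms (3/2)
7. 2337.662ms @ 6 + 166.976ms (3/7)
8. 2504.638ms @ 45/7 + 166.976ms (3/7)
9. 2671.614ms @ 48/7 + 166.976ms (3/7)
10. 2838.59ms @ 51/7 + 166.976ms (3/7)
11. 3005.566ms @ 54/7 + 166.976ms (3/7)
12. 3172.542ms @ 57/7 + 166.976ms (3/7)
13. 3339.518ms @ 60/7 + 166.976ms (3/7)
14. 3506.494ms @ 9 + 584.416ms (3/2)
15. 4090.909ms @ 21/2 + 584.416ms (3/2)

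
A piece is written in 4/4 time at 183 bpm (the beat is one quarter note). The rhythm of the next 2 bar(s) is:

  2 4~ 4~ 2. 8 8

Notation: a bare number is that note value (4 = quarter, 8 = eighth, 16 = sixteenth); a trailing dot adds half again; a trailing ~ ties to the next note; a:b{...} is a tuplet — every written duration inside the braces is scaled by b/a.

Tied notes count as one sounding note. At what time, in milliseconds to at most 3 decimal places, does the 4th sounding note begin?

note 4 onset = 15/2b = 2459.016ms

1. 0.0ms @ 0 + 655.738ms (2)
2. 655.738ms @ 2 + 1639.344ms (5)
3. 2295.082ms @ 7 + 163.934ms (1/2)
4. 2459.016ms @ 15/2 + 163.934ms (1/2)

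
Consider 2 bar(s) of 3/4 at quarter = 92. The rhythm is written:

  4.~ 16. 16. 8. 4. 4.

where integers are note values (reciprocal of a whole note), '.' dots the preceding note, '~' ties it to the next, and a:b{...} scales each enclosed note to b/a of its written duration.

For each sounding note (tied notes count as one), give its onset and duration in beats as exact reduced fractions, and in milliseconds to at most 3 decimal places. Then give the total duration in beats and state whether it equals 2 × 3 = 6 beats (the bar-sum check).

1) 0.0ms=0b +1222.826ms=15/8b
2) 1222.826ms=15/8b +244.565ms=3/8b
3) 1467.391ms=9/4b +489.13ms=3/4b
4) 1956.522ms=3b +978.261ms=3/2b
5) 2934.783ms=9/2b +978.261ms=3/2b
Σ=6b of 6 (92bpm 3/4) — PASS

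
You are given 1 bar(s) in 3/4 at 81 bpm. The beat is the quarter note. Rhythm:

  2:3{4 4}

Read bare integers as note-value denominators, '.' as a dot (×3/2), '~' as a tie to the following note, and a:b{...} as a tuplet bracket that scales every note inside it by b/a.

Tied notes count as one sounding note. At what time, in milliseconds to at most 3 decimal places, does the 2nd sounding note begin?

1. 0.0ms @ 0 + 1111.111ms (3/2)
2. 1111.111ms @ 3/2 + 1111.111ms (3/2)

note 2 onset = 3/2b = 1111.111ms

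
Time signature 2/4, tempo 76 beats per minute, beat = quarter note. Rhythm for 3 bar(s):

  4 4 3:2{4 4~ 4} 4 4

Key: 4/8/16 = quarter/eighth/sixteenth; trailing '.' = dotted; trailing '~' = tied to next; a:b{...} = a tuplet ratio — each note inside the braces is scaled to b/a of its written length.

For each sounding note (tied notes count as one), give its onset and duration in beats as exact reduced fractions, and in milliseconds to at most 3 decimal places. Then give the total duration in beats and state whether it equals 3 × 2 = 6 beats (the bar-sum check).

1) 0.0ms=0b +789.474ms=1b
2) 789.474ms=1b +789.474ms=1b
3) 1578.947ms=2b +526.316ms=2/3b
4) 2105.263ms=8/3b +1052.632ms=4/3b
5) 3157.895ms=4b +789.474ms=1b
6) 3947.368ms=5b +789.474ms=1b
Σ=6b of 6 (76bpm 2/4) — PASS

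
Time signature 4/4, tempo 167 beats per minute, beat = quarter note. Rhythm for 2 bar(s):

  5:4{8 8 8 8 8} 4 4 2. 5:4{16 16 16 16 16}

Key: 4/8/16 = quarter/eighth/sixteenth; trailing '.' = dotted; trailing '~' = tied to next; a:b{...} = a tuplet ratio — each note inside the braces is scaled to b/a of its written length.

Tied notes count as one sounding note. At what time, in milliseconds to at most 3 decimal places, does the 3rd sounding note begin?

1. 0.0ms @ 0 + 143.713ms (2/5)
2. 143.713ms @ 2/5 + 143.713ms (2/5)
3. 287.425ms @ 4/5 + 143.713ms (2/5)
4. 431.138ms @ 6/5 + 143.713ms (2/5)
5. 574.85ms @ 8/5 + 143.713ms (2/5)
6. 718.563ms @ 2 + 359.281ms (1)
7. 1077.844ms @ 3 + 359.281ms (1)
8. 1437.126ms @ 4 + 1077.844ms (3)
9. 2514.97ms @ 7 + 71.856ms (1/5)
10. 2586.826ms @ 36/5 + 71.856ms (1/5)
11. 2658.683ms @ 37/5 + 71.856ms (1/5)
12. 2730.539ms @ 38/5 + 71.856ms (1/5)
13. 2802.395ms @ 39/5 + 71.856ms (1/5)

note 3 onset = 4/5b = 287.425ms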